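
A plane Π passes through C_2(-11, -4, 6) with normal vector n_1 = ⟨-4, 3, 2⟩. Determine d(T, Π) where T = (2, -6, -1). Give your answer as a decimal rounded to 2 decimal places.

13.37

Π: n_1·r = n_1·C_2 gives -4x + 3y + 2z = 44.
n·T − d = (-4)·(2) + (3)·(-6) + (2)·(-1) − 44 = -72; |n| = √29.
Distance = |-72| / √29 = 72/√29 ≈ 13.37.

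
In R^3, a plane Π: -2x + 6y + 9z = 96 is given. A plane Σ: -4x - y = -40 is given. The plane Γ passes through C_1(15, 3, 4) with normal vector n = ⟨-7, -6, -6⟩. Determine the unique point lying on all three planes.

Γ: n·r = n·C_1 gives -7x - 6y - 6z = -147.
Solving the 3×3 linear system -2x + 6y + 9z = 96, -4x - y = -40, -7x - 6y - 6z = -147 (e.g. by elimination or Cramer's rule, determinant = -3) gives (9, 4, 10).

(9, 4, 10)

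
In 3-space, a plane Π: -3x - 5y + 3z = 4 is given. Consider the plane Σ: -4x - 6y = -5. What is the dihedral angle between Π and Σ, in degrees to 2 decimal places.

27.35

cos θ = |n₁·n₂| / (|n₁||n₂|) = |42| / (√43 · √52).
θ = arccos(0.88821) ≈ 27.35°.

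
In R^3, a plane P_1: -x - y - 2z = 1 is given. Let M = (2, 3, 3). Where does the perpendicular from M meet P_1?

(0, 1, -1)

Foot = M − λn with λ = (n·M − d)/|n|² = (-11 − 1)/6 = -2.
Foot = (2, 3, 3) − (-2)·(-1, -1, -2) = (0, 1, -1).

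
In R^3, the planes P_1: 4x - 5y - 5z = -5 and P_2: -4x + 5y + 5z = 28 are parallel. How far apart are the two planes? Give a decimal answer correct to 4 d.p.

Rescale P_2 by 1/(-1): 4x - 5y - 5z = -28. Then distance = |-5 − (-28)| / √66 ≈ 2.8311.

2.8311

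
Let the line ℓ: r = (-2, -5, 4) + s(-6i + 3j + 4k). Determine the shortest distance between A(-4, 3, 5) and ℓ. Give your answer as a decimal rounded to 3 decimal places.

6.540

Taking (-2, -5, 4) on ℓ with direction v = (-6, 3, 4): w = A − (-2, -5, 4) = (-2, 8, 1), and w × v = (29, 2, 42).
Distance = |w × v| / |v| = √2609 / √61 ≈ 6.540.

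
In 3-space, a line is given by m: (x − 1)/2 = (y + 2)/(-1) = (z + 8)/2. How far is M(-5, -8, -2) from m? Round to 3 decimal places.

m has direction (2, -1, 2) through (1, -2, -8).
Taking (1, -2, -8) on m with direction v = (2, -1, 2): w = M − (1, -2, -8) = (-6, -6, 6), and w × v = (-6, 24, 18).
Distance = |w × v| / |v| = √936 / √9 ≈ 10.198.

10.198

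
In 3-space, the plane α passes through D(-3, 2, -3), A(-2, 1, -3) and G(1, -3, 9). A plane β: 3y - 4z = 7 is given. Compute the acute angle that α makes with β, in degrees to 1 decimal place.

DA = (1, -1, 0), DG = (4, -5, 12); a normal to α is DA × DG = (-12, -12, -1).
Using D: α has equation -12x - 12y - z = 15.
cos θ = |n₁·n₂| / (|n₁||n₂|) = |-32| / (√289 · √25).
θ = arccos(0.37647) ≈ 67.9°.

67.9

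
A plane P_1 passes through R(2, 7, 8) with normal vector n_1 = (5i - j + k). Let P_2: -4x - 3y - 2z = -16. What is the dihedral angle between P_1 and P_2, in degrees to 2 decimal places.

47.23

P_1: n_1·r = n_1·R gives 5x - y + z = 11.
cos θ = |n₁·n₂| / (|n₁||n₂|) = |-19| / (√27 · √29).
θ = arccos(0.67900) ≈ 47.23°.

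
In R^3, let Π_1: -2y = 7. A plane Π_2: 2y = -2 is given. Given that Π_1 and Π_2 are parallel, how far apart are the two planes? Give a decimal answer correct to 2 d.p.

2.50

Rescale Π_2 by 1/(-1): -2y = 2. Then distance = |7 − 2| / √4 ≈ 2.50.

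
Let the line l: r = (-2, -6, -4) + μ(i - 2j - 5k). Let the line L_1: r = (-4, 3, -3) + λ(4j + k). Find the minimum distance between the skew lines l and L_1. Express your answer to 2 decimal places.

2.22

Common perpendicular direction n = (1, -2, -5) × (0, 4, 1) = (18, -1, 4).
With w = (-4, 3, -3) − (-2, -6, -4) = (-2, 9, 1), w · n = -41.
Distance = |w · n| / |n| = |-41| / √341 ≈ 2.22.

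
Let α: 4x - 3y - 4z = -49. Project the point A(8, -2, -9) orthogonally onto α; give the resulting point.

Foot = A − λn with λ = (n·A − d)/|n|² = (74 − (-49))/41 = 3.
Foot = (8, -2, -9) − 3·(4, -3, -4) = (-4, 7, 3).

(-4, 7, 3)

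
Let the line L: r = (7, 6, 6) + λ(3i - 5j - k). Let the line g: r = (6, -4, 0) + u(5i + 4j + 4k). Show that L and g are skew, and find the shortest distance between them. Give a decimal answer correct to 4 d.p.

0.8229

Common perpendicular direction n = (3, -5, -1) × (5, 4, 4) = (-16, -17, 37).
With w = (6, -4, 0) − (7, 6, 6) = (-1, -10, -6), w · n = -36.
Since n ≠ 0 the lines are not parallel, and w · n = -36 ≠ 0 so they do not intersect; hence they are skew.
Distance = |w · n| / |n| = |-36| / √1914 ≈ 0.8229.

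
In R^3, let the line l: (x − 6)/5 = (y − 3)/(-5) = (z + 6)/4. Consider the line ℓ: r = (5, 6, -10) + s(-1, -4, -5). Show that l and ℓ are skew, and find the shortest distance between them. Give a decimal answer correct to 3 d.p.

2.328

l has direction (5, -5, 4) through (6, 3, -6).
Common perpendicular direction n = (5, -5, 4) × (-1, -4, -5) = (41, 21, -25).
With w = (5, 6, -10) − (6, 3, -6) = (-1, 3, -4), w · n = 122.
Since n ≠ 0 the lines are not parallel, and w · n = 122 ≠ 0 so they do not intersect; hence they are skew.
Distance = |w · n| / |n| = |122| / √2747 ≈ 2.328.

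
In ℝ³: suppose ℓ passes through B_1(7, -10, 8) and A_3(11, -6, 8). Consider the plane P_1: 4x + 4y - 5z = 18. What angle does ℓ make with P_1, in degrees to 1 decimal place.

48.5

A direction vector for ℓ is A_3 − B_1 = (4, 4, 0).
sin θ = |n·v| / (|n||v|) = |32| / (√57 · √32) = 0.74927.
θ ≈ 48.5°.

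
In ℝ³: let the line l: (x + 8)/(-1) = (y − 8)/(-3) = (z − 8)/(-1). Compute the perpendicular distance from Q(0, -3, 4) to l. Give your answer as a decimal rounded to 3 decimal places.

11.160

l has direction (-1, -3, -1) through (-8, 8, 8).
Taking (-8, 8, 8) on l with direction v = (-1, -3, -1): w = Q − (-8, 8, 8) = (8, -11, -4), and w × v = (-1, 12, -35).
Distance = |w × v| / |v| = √1370 / √11 ≈ 11.160.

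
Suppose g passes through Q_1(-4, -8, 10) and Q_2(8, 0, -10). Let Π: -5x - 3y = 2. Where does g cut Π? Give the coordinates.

(2, -4, 0)

A direction vector for g is Q_2 − Q_1 = (12, 8, -20).
Substitute r = (-4, -8, 10) + t(12, 8, -20) into the plane: 44 + (-84)t = 2, so t = 1/2.
Intersection: (-4, -8, 10) + (1/2)·(12, 8, -20) = (2, -4, 0).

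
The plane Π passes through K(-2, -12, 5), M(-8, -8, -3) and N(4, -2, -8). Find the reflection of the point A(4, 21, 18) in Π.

KM = (-6, 4, -8), KN = (6, 10, -13); a normal to Π is KM × KN = (28, -126, -84).
Using K: Π has equation 28x - 126y - 84z = 1036.
λ = (n·A − d)/|n|² = (-4046 − 1036)/23716 = -3/14.
Reflection = A − 2λn = (4, 21, 18) − (-3/7)·(28, -126, -84) = (16, -33, -18).

(16, -33, -18)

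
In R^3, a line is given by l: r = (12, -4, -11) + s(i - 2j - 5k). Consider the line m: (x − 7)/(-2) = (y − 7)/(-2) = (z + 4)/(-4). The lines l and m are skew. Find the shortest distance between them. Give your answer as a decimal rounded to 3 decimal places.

7.942

m has direction (-2, -2, -4) through (7, 7, -4).
Common perpendicular direction n = (1, -2, -5) × (-2, -2, -4) = (-2, 14, -6).
With w = (7, 7, -4) − (12, -4, -11) = (-5, 11, 7), w · n = 122.
Distance = |w · n| / |n| = |122| / √236 ≈ 7.942.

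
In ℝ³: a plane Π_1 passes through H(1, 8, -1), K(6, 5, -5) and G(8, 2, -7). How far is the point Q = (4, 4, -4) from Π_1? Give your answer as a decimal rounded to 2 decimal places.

HK = (5, -3, -4), HG = (7, -6, -6); a normal to Π_1 is HK × HG = (-6, 2, -9).
Using H: Π_1 has equation -6x + 2y - 9z = 19.
n·Q − d = (-6)·(4) + (2)·(4) + (-9)·(-4) − 19 = 1; |n| = √121.
Distance = |1| / √121 = 1/√121 ≈ 0.09.

0.09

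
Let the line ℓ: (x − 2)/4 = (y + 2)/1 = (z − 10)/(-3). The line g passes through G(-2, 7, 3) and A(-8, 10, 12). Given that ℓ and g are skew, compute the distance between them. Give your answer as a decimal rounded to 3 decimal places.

ℓ has direction (4, 1, -3) through (2, -2, 10).
A direction vector for g is A − G = (-6, 3, 9).
Common perpendicular direction n = (4, 1, -3) × (-6, 3, 9) = (18, -18, 18).
With w = (-2, 7, 3) − (2, -2, 10) = (-4, 9, -7), w · n = -360.
Distance = |w · n| / |n| = |-360| / √972 ≈ 11.547.

11.547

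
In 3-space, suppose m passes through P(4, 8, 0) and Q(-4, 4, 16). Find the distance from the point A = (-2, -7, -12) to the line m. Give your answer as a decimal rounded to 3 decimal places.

A direction vector for m is Q − P = (-8, -4, 16).
Taking (4, 8, 0) on m with direction v = (-8, -4, 16): w = A − (4, 8, 0) = (-6, -15, -12), and w × v = (-288, 192, -96).
Distance = |w × v| / |v| = √129024 / √336 ≈ 19.596.

19.596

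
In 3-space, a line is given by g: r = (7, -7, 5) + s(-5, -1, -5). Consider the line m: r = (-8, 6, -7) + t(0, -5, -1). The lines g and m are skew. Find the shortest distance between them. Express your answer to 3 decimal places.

0.143

Common perpendicular direction n = (-5, -1, -5) × (0, -5, -1) = (-24, -5, 25).
With w = (-8, 6, -7) − (7, -7, 5) = (-15, 13, -12), w · n = -5.
Distance = |w · n| / |n| = |-5| / √1226 ≈ 0.143.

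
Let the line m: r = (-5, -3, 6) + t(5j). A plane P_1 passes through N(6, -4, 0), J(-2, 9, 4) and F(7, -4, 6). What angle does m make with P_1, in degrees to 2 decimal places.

33.33

NJ = (-8, 13, 4), NF = (1, 0, 6); a normal to P_1 is NJ × NF = (78, 52, -13).
Using N: P_1 has equation 78x + 52y - 13z = 260.
sin θ = |n·v| / (|n||v|) = |260| / (√8957 · √25) = 0.54944.
θ ≈ 33.33°.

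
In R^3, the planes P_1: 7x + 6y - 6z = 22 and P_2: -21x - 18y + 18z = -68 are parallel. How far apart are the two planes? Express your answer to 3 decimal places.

Rescale P_2 by 1/(-3): 7x + 6y - 6z = 68/3. Then distance = |22 − (68/3)| / √121 ≈ 0.061.

0.061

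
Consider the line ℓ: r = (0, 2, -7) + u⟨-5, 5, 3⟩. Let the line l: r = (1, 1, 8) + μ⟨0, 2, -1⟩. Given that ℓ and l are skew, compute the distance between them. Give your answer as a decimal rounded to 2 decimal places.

Common perpendicular direction n = (-5, 5, 3) × (0, 2, -1) = (-11, -5, -10).
With w = (1, 1, 8) − (0, 2, -7) = (1, -1, 15), w · n = -156.
Distance = |w · n| / |n| = |-156| / √246 ≈ 9.95.

9.95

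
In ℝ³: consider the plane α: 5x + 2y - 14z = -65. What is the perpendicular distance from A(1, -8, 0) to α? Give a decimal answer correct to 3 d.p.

3.600

n·A − d = (5)·(1) + (2)·(-8) + (-14)·(0) − (-65) = 54; |n| = √225.
Distance = |54| / √225 = 54/√225 ≈ 3.600.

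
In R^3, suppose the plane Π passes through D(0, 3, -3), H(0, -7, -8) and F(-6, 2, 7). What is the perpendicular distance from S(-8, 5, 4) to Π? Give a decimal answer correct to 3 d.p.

3.852

DH = (0, -10, -5), DF = (-6, -1, 10); a normal to Π is DH × DF = (-105, 30, -60).
Using D: Π has equation -105x + 30y - 60z = 270.
n·S − d = (-105)·(-8) + (30)·(5) + (-60)·(4) − 270 = 480; |n| = √15525.
Distance = |480| / √15525 = 480/√15525 ≈ 3.852.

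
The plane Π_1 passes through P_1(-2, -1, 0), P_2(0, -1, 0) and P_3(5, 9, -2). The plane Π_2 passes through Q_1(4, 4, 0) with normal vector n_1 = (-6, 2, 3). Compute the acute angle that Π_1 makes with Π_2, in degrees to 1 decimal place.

61.6

P_1P_2 = (2, 0, 0), P_1P_3 = (7, 10, -2); a normal to Π_1 is P_1P_2 × P_1P_3 = (0, 4, 20).
Using P_1: Π_1 has equation 4y + 20z = -4.
Π_2: n_1·r = n_1·Q_1 gives -6x + 2y + 3z = -16.
cos θ = |n₁·n₂| / (|n₁||n₂|) = |68| / (√416 · √49).
θ = arccos(0.47628) ≈ 61.6°.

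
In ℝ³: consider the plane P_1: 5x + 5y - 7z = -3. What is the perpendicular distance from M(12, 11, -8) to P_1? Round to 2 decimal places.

n·M − d = (5)·(12) + (5)·(11) + (-7)·(-8) − (-3) = 174; |n| = √99.
Distance = |174| / √99 = 174/√99 ≈ 17.49.

17.49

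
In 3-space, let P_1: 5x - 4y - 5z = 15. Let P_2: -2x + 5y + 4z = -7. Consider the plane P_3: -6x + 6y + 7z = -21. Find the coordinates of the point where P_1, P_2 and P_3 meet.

(-2, 5, -9)

Solving the 3×3 linear system 5x - 4y - 5z = 15, -2x + 5y + 4z = -7, -6x + 6y + 7z = -21 (e.g. by elimination or Cramer's rule, determinant = 5) gives (-2, 5, -9).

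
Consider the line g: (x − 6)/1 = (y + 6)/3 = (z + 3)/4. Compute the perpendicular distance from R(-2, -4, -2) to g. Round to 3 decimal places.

8.297

g has direction (1, 3, 4) through (6, -6, -3).
Taking (6, -6, -3) on g with direction v = (1, 3, 4): w = R − (6, -6, -3) = (-8, 2, 1), and w × v = (5, 33, -26).
Distance = |w × v| / |v| = √1790 / √26 ≈ 8.297.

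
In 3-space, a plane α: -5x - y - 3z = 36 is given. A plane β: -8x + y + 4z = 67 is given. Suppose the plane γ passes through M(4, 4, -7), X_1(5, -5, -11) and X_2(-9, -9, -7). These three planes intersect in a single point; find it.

(-8, 7, -1)

MX_1 = (1, -9, -4), MX_2 = (-13, -13, 0); a normal to γ is MX_1 × MX_2 = (-52, 52, -130).
Using M: γ has equation -52x + 52y - 130z = 910.
Solving the 3×3 linear system -5x - y - 3z = 36, -8x + y + 4z = 67, -52x + 52y - 130z = 910 (e.g. by elimination or Cramer's rule, determinant = 4030) gives (-8, 7, -1).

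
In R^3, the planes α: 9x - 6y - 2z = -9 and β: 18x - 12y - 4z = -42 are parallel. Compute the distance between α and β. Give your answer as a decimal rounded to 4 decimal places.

1.0909

Rescale β by 1/2: 9x - 6y - 2z = -21. Then distance = |-9 − (-21)| / √121 ≈ 1.0909.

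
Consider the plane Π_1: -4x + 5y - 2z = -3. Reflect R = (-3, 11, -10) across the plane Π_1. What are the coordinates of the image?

λ = (n·R − d)/|n|² = (87 − (-3))/45 = 2.
Reflection = R − 2λn = (-3, 11, -10) − 4·(-4, 5, -2) = (13, -9, -2).

(13, -9, -2)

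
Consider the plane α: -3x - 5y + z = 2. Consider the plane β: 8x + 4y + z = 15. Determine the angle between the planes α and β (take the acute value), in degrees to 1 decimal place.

36.1

cos θ = |n₁·n₂| / (|n₁||n₂|) = |-43| / (√35 · √81).
θ = arccos(0.80759) ≈ 36.1°.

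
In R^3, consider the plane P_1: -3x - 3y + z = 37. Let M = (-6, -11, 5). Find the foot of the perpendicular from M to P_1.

(-3, -8, 4)

Foot = M − λn with λ = (n·M − d)/|n|² = (56 − 37)/19 = 1.
Foot = (-6, -11, 5) − 1·(-3, -3, 1) = (-3, -8, 4).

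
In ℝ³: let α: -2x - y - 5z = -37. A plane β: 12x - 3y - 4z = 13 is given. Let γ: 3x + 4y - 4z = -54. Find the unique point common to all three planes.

(2, -7, 8)

Solving the 3×3 linear system -2x - y - 5z = -37, 12x - 3y - 4z = 13, 3x + 4y - 4z = -54 (e.g. by elimination or Cramer's rule, determinant = -377) gives (2, -7, 8).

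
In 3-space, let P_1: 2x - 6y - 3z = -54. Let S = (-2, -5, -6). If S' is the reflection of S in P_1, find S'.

(-10, 19, 6)

λ = (n·S − d)/|n|² = (44 − (-54))/49 = 2.
Reflection = S − 2λn = (-2, -5, -6) − 4·(2, -6, -3) = (-10, 19, 6).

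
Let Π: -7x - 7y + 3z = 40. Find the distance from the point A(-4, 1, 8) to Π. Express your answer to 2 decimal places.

0.48

n·A − d = (-7)·(-4) + (-7)·(1) + (3)·(8) − 40 = 5; |n| = √107.
Distance = |5| / √107 = 5/√107 ≈ 0.48.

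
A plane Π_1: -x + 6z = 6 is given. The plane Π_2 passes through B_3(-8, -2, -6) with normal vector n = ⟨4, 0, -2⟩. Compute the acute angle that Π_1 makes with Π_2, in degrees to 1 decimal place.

Π_2: n·r = n·B_3 gives 4x - 2z = -20.
cos θ = |n₁·n₂| / (|n₁||n₂|) = |-16| / (√37 · √20).
θ = arccos(0.58817) ≈ 54.0°.

54.0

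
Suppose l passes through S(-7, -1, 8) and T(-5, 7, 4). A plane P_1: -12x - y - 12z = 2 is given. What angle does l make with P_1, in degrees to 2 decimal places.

A direction vector for l is T − S = (2, 8, -4).
sin θ = |n·v| / (|n||v|) = |16| / (√289 · √84) = 0.10269.
θ ≈ 5.89°.

5.89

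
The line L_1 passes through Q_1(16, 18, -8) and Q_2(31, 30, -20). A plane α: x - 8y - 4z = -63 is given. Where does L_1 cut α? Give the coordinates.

(1, 6, 4)

A direction vector for L_1 is Q_2 − Q_1 = (15, 12, -12).
Substitute r = (16, 18, -8) + t(15, 12, -12) into the plane: -96 + (-33)t = -63, so t = -1.
Intersection: (16, 18, -8) + (-1)·(15, 12, -12) = (1, 6, 4).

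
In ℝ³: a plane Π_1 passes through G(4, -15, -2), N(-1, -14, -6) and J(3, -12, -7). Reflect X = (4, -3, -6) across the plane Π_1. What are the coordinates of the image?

(8, -15, -14)

GN = (-5, 1, -4), GJ = (-1, 3, -5); a normal to Π_1 is GN × GJ = (7, -21, -14).
Using G: Π_1 has equation 7x - 21y - 14z = 371.
λ = (n·X − d)/|n|² = (175 − 371)/686 = -2/7.
Reflection = X − 2λn = (4, -3, -6) − (-4/7)·(7, -21, -14) = (8, -15, -14).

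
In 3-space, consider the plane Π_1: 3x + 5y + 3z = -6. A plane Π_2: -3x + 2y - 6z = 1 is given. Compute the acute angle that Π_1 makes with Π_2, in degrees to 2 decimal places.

68.26

cos θ = |n₁·n₂| / (|n₁||n₂|) = |-17| / (√43 · √49).
θ = arccos(0.37035) ≈ 68.26°.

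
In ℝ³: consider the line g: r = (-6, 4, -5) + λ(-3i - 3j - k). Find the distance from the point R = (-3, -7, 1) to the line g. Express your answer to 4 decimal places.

12.2044

Taking (-6, 4, -5) on g with direction v = (-3, -3, -1): w = R − (-6, 4, -5) = (3, -11, 6), and w × v = (29, -15, -42).
Distance = |w × v| / |v| = √2830 / √19 ≈ 12.2044.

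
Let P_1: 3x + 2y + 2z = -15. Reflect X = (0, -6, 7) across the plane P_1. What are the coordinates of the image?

λ = (n·X − d)/|n|² = (2 − (-15))/17 = 1.
Reflection = X − 2λn = (0, -6, 7) − 2·(3, 2, 2) = (-6, -10, 3).

(-6, -10, 3)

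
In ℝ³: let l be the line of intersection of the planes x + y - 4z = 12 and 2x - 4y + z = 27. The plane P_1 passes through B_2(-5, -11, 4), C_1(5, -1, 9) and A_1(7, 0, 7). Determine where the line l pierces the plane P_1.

Direction of l: (1, 1, -4) × (2, -4, 1) = (-15, -9, -6).
A point on l: solving the two plane equations with x = -5 gives (-5, -11, -7).
B_2C_1 = (10, 10, 5), B_2A_1 = (12, 11, 3); a normal to P_1 is B_2C_1 × B_2A_1 = (-25, 30, -10).
Using B_2: P_1 has equation -25x + 30y - 10z = -245.
Substitute r = (-5, -11, -7) + t(-15, -9, -6) into the plane: -135 + 165t = -245, so t = -2/3.
Intersection: (-5, -11, -7) + (-2/3)·(-15, -9, -6) = (5, -5, -3).

(5, -5, -3)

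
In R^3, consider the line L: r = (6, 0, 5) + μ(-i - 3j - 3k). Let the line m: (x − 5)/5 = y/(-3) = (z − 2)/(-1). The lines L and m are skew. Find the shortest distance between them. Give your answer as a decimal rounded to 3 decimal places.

m has direction (5, -3, -1) through (5, 0, 2).
Common perpendicular direction n = (-1, -3, -3) × (5, -3, -1) = (-6, -16, 18).
With w = (5, 0, 2) − (6, 0, 5) = (-1, 0, -3), w · n = -48.
Distance = |w · n| / |n| = |-48| / √616 ≈ 1.934.

1.934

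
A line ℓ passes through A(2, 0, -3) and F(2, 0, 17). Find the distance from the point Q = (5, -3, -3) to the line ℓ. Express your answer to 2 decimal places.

4.24

A direction vector for ℓ is F − A = (0, 0, 20).
Taking (2, 0, -3) on ℓ with direction v = (0, 0, 20): w = Q − (2, 0, -3) = (3, -3, 0), and w × v = (-60, -60, 0).
Distance = |w × v| / |v| = √7200 / √400 ≈ 4.24.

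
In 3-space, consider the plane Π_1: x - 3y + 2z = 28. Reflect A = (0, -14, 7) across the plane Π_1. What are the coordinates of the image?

λ = (n·A − d)/|n|² = (56 − 28)/14 = 2.
Reflection = A − 2λn = (0, -14, 7) − 4·(1, -3, 2) = (-4, -2, -1).

(-4, -2, -1)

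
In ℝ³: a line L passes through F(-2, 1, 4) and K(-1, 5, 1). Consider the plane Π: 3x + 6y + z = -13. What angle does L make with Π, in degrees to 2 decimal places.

A direction vector for L is K − F = (1, 4, -3).
sin θ = |n·v| / (|n||v|) = |24| / (√46 · √26) = 0.69398.
θ ≈ 43.95°.

43.95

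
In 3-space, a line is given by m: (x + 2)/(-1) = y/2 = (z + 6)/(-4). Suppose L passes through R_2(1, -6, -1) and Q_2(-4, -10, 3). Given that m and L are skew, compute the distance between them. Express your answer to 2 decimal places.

3.39

m has direction (-1, 2, -4) through (-2, 0, -6).
A direction vector for L is Q_2 − R_2 = (-5, -4, 4).
Common perpendicular direction n = (-1, 2, -4) × (-5, -4, 4) = (-8, 24, 14).
With w = (1, -6, -1) − (-2, 0, -6) = (3, -6, 5), w · n = -98.
Distance = |w · n| / |n| = |-98| / √836 ≈ 3.39.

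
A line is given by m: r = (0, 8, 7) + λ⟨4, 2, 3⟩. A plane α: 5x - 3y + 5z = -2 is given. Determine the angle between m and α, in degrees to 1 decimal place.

44.5

sin θ = |n·v| / (|n||v|) = |29| / (√59 · √29) = 0.70109.
θ ≈ 44.5°.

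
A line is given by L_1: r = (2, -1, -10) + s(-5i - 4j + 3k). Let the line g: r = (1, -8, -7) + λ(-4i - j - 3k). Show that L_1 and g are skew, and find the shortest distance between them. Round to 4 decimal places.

4.3005

Common perpendicular direction n = (-5, -4, 3) × (-4, -1, -3) = (15, -27, -11).
With w = (1, -8, -7) − (2, -1, -10) = (-1, -7, 3), w · n = 141.
Since n ≠ 0 the lines are not parallel, and w · n = 141 ≠ 0 so they do not intersect; hence they are skew.
Distance = |w · n| / |n| = |141| / √1075 ≈ 4.3005.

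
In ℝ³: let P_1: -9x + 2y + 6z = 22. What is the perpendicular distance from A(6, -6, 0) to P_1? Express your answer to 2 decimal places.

8.00

n·A − d = (-9)·(6) + (2)·(-6) + (6)·(0) − 22 = -88; |n| = √121.
Distance = |-88| / √121 = 88/√121 ≈ 8.00.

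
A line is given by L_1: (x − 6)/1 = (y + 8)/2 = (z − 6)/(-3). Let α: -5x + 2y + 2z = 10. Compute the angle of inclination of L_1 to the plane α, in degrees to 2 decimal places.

19.01

L_1 has direction (1, 2, -3) through (6, -8, 6).
sin θ = |n·v| / (|n||v|) = |-7| / (√33 · √14) = 0.32567.
θ ≈ 19.01°.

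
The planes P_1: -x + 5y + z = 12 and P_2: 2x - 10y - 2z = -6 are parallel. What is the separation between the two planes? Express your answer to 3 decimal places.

1.732

Rescale P_2 by 1/(-2): -x + 5y + z = 3. Then distance = |12 − 3| / √27 ≈ 1.732.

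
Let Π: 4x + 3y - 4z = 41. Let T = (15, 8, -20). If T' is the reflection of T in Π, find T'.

λ = (n·T − d)/|n|² = (164 − 41)/41 = 3.
Reflection = T − 2λn = (15, 8, -20) − 6·(4, 3, -4) = (-9, -10, 4).

(-9, -10, 4)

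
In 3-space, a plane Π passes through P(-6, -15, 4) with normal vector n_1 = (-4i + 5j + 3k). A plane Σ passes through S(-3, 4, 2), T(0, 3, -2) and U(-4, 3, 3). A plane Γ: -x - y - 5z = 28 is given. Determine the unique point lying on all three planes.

Π: n_1·r = n_1·P gives -4x + 5y + 3z = -39.
ST = (3, -1, -4), SU = (-1, -1, 1); a normal to Σ is ST × SU = (-5, 1, -4).
Using S: Σ has equation -5x + y - 4z = 11.
Solving the 3×3 linear system -4x + 5y + 3z = -39, -5x + y - 4z = 11, -x - y - 5z = 28 (e.g. by elimination or Cramer's rule, determinant = -51) gives (1, -4, -5).

(1, -4, -5)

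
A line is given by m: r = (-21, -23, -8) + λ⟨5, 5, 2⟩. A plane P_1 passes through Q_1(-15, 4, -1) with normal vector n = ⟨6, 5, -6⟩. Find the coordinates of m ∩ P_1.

(-6, -8, -2)

P_1: n·r = n·Q_1 gives 6x + 5y - 6z = -64.
Substitute r = (-21, -23, -8) + t(5, 5, 2) into the plane: -193 + 43t = -64, so t = 3.
Intersection: (-21, -23, -8) + 3·(5, 5, 2) = (-6, -8, -2).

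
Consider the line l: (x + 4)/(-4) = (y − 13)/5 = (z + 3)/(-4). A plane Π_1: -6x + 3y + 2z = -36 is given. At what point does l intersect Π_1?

l has direction (-4, 5, -4) through (-4, 13, -3).
Substitute r = (-4, 13, -3) + t(-4, 5, -4) into the plane: 57 + 31t = -36, so t = -3.
Intersection: (-4, 13, -3) + (-3)·(-4, 5, -4) = (8, -2, 9).

(8, -2, 9)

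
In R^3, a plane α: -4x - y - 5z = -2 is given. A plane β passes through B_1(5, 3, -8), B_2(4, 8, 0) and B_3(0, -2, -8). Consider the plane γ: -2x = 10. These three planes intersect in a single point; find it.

B_1B_2 = (-1, 5, 8), B_1B_3 = (-5, -5, 0); a normal to β is B_1B_2 × B_1B_3 = (40, -40, 30).
Using B_1: β has equation 40x - 40y + 30z = -160.
Solving the 3×3 linear system -4x - y - 5z = -2, 40x - 40y + 30z = -160, -2x = 10 (e.g. by elimination or Cramer's rule, determinant = 460) gives (-5, 2, 4).

(-5, 2, 4)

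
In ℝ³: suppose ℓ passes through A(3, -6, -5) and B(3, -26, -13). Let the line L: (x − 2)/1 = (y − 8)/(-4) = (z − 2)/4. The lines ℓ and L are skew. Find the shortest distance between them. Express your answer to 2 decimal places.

A direction vector for ℓ is B − A = (0, -20, -8).
L has direction (1, -4, 4) through (2, 8, 2).
Common perpendicular direction n = (0, -20, -8) × (1, -4, 4) = (-112, -8, 20).
With w = (2, 8, 2) − (3, -6, -5) = (-1, 14, 7), w · n = 140.
Distance = |w · n| / |n| = |140| / √13008 ≈ 1.23.

1.23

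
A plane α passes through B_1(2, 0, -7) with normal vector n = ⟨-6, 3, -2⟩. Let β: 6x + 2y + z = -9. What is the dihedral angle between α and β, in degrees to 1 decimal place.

44.4

α: n·r = n·B_1 gives -6x + 3y - 2z = 2.
cos θ = |n₁·n₂| / (|n₁||n₂|) = |-32| / (√49 · √41).
θ = arccos(0.71394) ≈ 44.4°.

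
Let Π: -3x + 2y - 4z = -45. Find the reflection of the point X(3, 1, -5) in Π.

λ = (n·X − d)/|n|² = (13 − (-45))/29 = 2.
Reflection = X − 2λn = (3, 1, -5) − 4·(-3, 2, -4) = (15, -7, 11).

(15, -7, 11)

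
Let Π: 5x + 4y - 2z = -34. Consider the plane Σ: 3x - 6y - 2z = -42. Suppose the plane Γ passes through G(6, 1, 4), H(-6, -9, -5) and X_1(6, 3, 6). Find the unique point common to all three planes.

(-6, 2, 6)

GH = (-12, -10, -9), GX_1 = (0, 2, 2); a normal to Γ is GH × GX_1 = (-2, 24, -24).
Using G: Γ has equation -2x + 24y - 24z = -84.
Solving the 3×3 linear system 5x + 4y - 2z = -34, 3x - 6y - 2z = -42, -2x + 24y - 24z = -84 (e.g. by elimination or Cramer's rule, determinant = 1144) gives (-6, 2, 6).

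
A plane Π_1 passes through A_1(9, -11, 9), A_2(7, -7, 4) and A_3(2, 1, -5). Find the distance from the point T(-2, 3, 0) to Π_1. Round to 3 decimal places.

2.000

A_1A_2 = (-2, 4, -5), A_1A_3 = (-7, 12, -14); a normal to Π_1 is A_1A_2 × A_1A_3 = (4, 7, 4).
Using A_1: Π_1 has equation 4x + 7y + 4z = -5.
n·T − d = (4)·(-2) + (7)·(3) + (4)·(0) − (-5) = 18; |n| = √81.
Distance = |18| / √81 = 18/√81 ≈ 2.000.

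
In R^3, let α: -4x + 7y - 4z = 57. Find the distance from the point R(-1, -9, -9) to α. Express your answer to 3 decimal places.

8.889

n·R − d = (-4)·(-1) + (7)·(-9) + (-4)·(-9) − 57 = -80; |n| = √81.
Distance = |-80| / √81 = 80/√81 ≈ 8.889.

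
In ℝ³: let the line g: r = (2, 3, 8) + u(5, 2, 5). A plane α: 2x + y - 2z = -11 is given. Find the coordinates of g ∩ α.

(-3, 1, 3)

Substitute r = (2, 3, 8) + t(5, 2, 5) into the plane: -9 + 2t = -11, so t = -1.
Intersection: (2, 3, 8) + (-1)·(5, 2, 5) = (-3, 1, 3).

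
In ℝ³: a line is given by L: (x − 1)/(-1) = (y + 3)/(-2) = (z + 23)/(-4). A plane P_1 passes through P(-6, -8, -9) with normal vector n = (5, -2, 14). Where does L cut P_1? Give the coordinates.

L has direction (-1, -2, -4) through (1, -3, -23).
P_1: n·r = n·P gives 5x - 2y + 14z = -140.
Substitute r = (1, -3, -23) + t(-1, -2, -4) into the plane: -311 + (-57)t = -140, so t = -3.
Intersection: (1, -3, -23) + (-3)·(-1, -2, -4) = (4, 3, -11).

(4, 3, -11)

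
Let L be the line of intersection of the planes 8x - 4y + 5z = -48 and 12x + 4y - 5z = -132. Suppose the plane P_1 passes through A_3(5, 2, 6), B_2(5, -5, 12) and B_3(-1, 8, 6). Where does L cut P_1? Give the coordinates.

Direction of L: (8, -4, 5) × (12, 4, -5) = (0, 100, 80).
A point on L: solving the two plane equations with y = -6 gives (-9, -6, 0).
A_3B_2 = (0, -7, 6), A_3B_3 = (-6, 6, 0); a normal to P_1 is A_3B_2 × A_3B_3 = (-36, -36, -42).
Using A_3: P_1 has equation -36x - 36y - 42z = -504.
Substitute r = (-9, -6, 0) + t(0, 100, 80) into the plane: 540 + (-6960)t = -504, so t = 3/20.
Intersection: (-9, -6, 0) + (3/20)·(0, 100, 80) = (-9, 9, 12).

(-9, 9, 12)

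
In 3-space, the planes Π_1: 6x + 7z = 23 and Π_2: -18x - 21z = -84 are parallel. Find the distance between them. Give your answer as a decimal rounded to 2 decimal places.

Rescale Π_2 by 1/(-3): 6x + 7z = 28. Then distance = |23 − 28| / √85 ≈ 0.54.

0.54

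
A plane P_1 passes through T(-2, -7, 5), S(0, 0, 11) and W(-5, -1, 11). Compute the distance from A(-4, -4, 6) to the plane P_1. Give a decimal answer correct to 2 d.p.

1.53

TS = (2, 7, 6), TW = (-3, 6, 6); a normal to P_1 is TS × TW = (6, -30, 33).
Using T: P_1 has equation 6x - 30y + 33z = 363.
n·A − d = (6)·(-4) + (-30)·(-4) + (33)·(6) − 363 = -69; |n| = √2025.
Distance = |-69| / √2025 = 69/√2025 ≈ 1.53.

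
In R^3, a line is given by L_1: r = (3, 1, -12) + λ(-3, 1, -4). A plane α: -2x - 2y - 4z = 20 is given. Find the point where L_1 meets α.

(6, 0, -8)

Substitute r = (3, 1, -12) + t(-3, 1, -4) into the plane: 40 + 20t = 20, so t = -1.
Intersection: (3, 1, -12) + (-1)·(-3, 1, -4) = (6, 0, -8).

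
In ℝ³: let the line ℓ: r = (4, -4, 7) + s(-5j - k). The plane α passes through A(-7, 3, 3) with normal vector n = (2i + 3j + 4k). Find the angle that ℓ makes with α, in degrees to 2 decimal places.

α: n·r = n·A gives 2x + 3y + 4z = 7.
sin θ = |n·v| / (|n||v|) = |-19| / (√29 · √26) = 0.69194.
θ ≈ 43.78°.

43.78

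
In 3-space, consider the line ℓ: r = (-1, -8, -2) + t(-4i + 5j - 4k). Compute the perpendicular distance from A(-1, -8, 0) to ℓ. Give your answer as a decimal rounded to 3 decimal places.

1.696

Taking (-1, -8, -2) on ℓ with direction v = (-4, 5, -4): w = A − (-1, -8, -2) = (0, 0, 2), and w × v = (-10, -8, 0).
Distance = |w × v| / |v| = √164 / √57 ≈ 1.696.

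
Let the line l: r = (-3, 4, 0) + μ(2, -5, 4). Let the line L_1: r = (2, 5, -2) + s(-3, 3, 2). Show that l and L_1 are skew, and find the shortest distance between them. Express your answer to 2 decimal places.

3.77

Common perpendicular direction n = (2, -5, 4) × (-3, 3, 2) = (-22, -16, -9).
With w = (2, 5, -2) − (-3, 4, 0) = (5, 1, -2), w · n = -108.
Since n ≠ 0 the lines are not parallel, and w · n = -108 ≠ 0 so they do not intersect; hence they are skew.
Distance = |w · n| / |n| = |-108| / √821 ≈ 3.77.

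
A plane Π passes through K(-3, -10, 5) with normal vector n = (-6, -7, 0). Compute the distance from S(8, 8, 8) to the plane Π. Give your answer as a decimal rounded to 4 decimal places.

Π: n·r = n·K gives -6x - 7y = 88.
n·S − d = (-6)·(8) + (-7)·(8) + (0)·(8) − 88 = -192; |n| = √85.
Distance = |-192| / √85 = 192/√85 ≈ 20.8253.

20.8253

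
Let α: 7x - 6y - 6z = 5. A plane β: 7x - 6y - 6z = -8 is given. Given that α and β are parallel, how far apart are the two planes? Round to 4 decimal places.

1.1818

Same normal n = (7, -6, -6) with |n| = √121; distance = |5 − (-8)| / |n| = 13/√121 ≈ 1.1818.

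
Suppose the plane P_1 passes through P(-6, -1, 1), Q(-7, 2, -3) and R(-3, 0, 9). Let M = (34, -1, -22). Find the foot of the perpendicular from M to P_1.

(-8, 5, -7)

PQ = (-1, 3, -4), PR = (3, 1, 8); a normal to P_1 is PQ × PR = (28, -4, -10).
Using P: P_1 has equation 28x - 4y - 10z = -174.
Foot = M − λn with λ = (n·M − d)/|n|² = (1176 − (-174))/900 = 3/2.
Foot = (34, -1, -22) − (3/2)·(28, -4, -10) = (-8, 5, -7).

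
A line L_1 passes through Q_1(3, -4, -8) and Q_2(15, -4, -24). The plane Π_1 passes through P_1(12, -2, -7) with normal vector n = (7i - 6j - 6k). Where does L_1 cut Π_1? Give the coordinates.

A direction vector for L_1 is Q_2 − Q_1 = (12, 0, -16).
Π_1: n·r = n·P_1 gives 7x - 6y - 6z = 138.
Substitute r = (3, -4, -8) + t(12, 0, -16) into the plane: 93 + 180t = 138, so t = 1/4.
Intersection: (3, -4, -8) + (1/4)·(12, 0, -16) = (6, -4, -12).

(6, -4, -12)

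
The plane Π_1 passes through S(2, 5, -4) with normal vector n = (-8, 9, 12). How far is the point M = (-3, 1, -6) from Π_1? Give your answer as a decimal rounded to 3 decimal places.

Π_1: n·r = n·S gives -8x + 9y + 12z = -19.
n·M − d = (-8)·(-3) + (9)·(1) + (12)·(-6) − (-19) = -20; |n| = √289.
Distance = |-20| / √289 = 20/√289 ≈ 1.176.

1.176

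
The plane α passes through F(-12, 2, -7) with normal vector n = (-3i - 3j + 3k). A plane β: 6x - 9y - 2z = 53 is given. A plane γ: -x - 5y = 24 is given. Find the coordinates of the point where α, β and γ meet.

α: n·r = n·F gives -3x - 3y + 3z = 9.
Solving the 3×3 linear system -3x - 3y + 3z = 9, 6x - 9y - 2z = 53, -x - 5y = 24 (e.g. by elimination or Cramer's rule, determinant = -93) gives (1, -5, -1).

(1, -5, -1)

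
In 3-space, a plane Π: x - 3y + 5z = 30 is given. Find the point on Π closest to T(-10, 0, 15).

(-11, 3, 10)

Foot = T − λn with λ = (n·T − d)/|n|² = (65 − 30)/35 = 1.
Foot = (-10, 0, 15) − 1·(1, -3, 5) = (-11, 3, 10).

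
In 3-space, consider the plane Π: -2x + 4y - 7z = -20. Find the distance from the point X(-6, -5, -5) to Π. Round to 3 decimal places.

5.658

n·X − d = (-2)·(-6) + (4)·(-5) + (-7)·(-5) − (-20) = 47; |n| = √69.
Distance = |47| / √69 = 47/√69 ≈ 5.658.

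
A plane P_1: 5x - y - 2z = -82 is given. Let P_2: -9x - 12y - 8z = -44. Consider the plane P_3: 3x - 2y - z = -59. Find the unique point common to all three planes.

Solving the 3×3 linear system 5x - y - 2z = -82, -9x - 12y - 8z = -44, 3x - 2y - z = -59 (e.g. by elimination or Cramer's rule, determinant = -95) gives (-12, 8, 7).

(-12, 8, 7)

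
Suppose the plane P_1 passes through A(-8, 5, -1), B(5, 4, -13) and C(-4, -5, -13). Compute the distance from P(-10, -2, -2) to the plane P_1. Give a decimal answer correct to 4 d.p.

2.0909

AB = (13, -1, -12), AC = (4, -10, -12); a normal to P_1 is AB × AC = (-108, 108, -126).
Using A: P_1 has equation -108x + 108y - 126z = 1530.
n·P − d = (-108)·(-10) + (108)·(-2) + (-126)·(-2) − 1530 = -414; |n| = √39204.
Distance = |-414| / √39204 = 414/√39204 ≈ 2.0909.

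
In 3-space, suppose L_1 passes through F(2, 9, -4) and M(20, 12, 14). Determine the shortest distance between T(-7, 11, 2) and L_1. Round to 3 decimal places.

A direction vector for L_1 is M − F = (18, 3, 18).
Taking (2, 9, -4) on L_1 with direction v = (18, 3, 18): w = T − (2, 9, -4) = (-9, 2, 6), and w × v = (18, 270, -63).
Distance = |w × v| / |v| = √77193 / √657 ≈ 10.839.

10.839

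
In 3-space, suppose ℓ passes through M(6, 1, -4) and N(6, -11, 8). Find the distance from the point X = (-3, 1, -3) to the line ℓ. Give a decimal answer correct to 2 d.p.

9.03

A direction vector for ℓ is N − M = (0, -12, 12).
Taking (6, 1, -4) on ℓ with direction v = (0, -12, 12): w = X − (6, 1, -4) = (-9, 0, 1), and w × v = (12, 108, 108).
Distance = |w × v| / |v| = √23472 / √288 ≈ 9.03.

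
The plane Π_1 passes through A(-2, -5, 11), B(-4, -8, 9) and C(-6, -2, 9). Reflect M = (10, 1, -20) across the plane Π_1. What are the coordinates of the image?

AB = (-2, -3, -2), AC = (-4, 3, -2); a normal to Π_1 is AB × AC = (12, 4, -18).
Using A: Π_1 has equation 12x + 4y - 18z = -242.
λ = (n·M − d)/|n|² = (484 − (-242))/484 = 3/2.
Reflection = M − 2λn = (10, 1, -20) − 3·(12, 4, -18) = (-26, -11, 34).

(-26, -11, 34)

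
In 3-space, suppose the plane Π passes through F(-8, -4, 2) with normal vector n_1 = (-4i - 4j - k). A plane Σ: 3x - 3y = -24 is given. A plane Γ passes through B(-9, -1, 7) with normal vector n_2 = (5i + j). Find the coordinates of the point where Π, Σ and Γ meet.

Π: n_1·r = n_1·F gives -4x - 4y - z = 46.
Γ: n_2·r = n_2·B gives 5x + y = -46.
Solving the 3×3 linear system -4x - 4y - z = 46, 3x - 3y = -24, 5x + y = -46 (e.g. by elimination or Cramer's rule, determinant = -18) gives (-9, -1, -6).

(-9, -1, -6)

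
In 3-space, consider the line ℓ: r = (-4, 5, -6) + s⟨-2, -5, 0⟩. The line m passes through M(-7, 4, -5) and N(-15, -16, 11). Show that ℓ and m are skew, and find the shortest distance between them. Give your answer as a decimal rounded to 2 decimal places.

2.41

A direction vector for m is N − M = (-8, -20, 16).
Common perpendicular direction n = (-2, -5, 0) × (-8, -20, 16) = (-80, 32, 0).
With w = (-7, 4, -5) − (-4, 5, -6) = (-3, -1, 1), w · n = 208.
Since n ≠ 0 the lines are not parallel, and w · n = 208 ≠ 0 so they do not intersect; hence they are skew.
Distance = |w · n| / |n| = |208| / √7424 ≈ 2.41.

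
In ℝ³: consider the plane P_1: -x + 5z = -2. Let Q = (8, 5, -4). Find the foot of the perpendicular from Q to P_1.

(7, 5, 1)

Foot = Q − λn with λ = (n·Q − d)/|n|² = (-28 − (-2))/26 = -1.
Foot = (8, 5, -4) − (-1)·(-1, 0, 5) = (7, 5, 1).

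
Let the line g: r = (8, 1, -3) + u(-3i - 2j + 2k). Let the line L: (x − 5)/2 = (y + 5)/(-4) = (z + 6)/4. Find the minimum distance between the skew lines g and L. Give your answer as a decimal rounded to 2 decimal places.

6.36

L has direction (2, -4, 4) through (5, -5, -6).
Common perpendicular direction n = (-3, -2, 2) × (2, -4, 4) = (0, 16, 16).
With w = (5, -5, -6) − (8, 1, -3) = (-3, -6, -3), w · n = -144.
Distance = |w · n| / |n| = |-144| / √512 ≈ 6.36.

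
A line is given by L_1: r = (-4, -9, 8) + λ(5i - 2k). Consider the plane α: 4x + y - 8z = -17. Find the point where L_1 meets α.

(6, -9, 4)

Substitute r = (-4, -9, 8) + t(5, 0, -2) into the plane: -89 + 36t = -17, so t = 2.
Intersection: (-4, -9, 8) + 2·(5, 0, -2) = (6, -9, 4).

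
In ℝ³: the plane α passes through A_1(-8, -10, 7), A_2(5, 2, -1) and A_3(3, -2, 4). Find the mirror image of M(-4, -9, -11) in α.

(-12, 5, -3)

A_1A_2 = (13, 12, -8), A_1A_3 = (11, 8, -3); a normal to α is A_1A_2 × A_1A_3 = (28, -49, -28).
Using A_1: α has equation 28x - 49y - 28z = 70.
λ = (n·M − d)/|n|² = (637 − 70)/3969 = 1/7.
Reflection = M − 2λn = (-4, -9, -11) − (2/7)·(28, -49, -28) = (-12, 5, -3).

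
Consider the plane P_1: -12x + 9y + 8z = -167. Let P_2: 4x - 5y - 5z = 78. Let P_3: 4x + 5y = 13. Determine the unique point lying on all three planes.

(7, -3, -7)

Solving the 3×3 linear system -12x + 9y + 8z = -167, 4x - 5y - 5z = 78, 4x + 5y = 13 (e.g. by elimination or Cramer's rule, determinant = -160) gives (7, -3, -7).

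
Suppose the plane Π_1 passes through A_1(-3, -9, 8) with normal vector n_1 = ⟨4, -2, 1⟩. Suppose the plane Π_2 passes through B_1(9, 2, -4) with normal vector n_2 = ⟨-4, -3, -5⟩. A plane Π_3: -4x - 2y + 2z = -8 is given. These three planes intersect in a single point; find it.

Π_1: n_1·r = n_1·A_1 gives 4x - 2y + z = 14.
Π_2: n_2·r = n_2·B_1 gives -4x - 3y - 5z = -22.
Solving the 3×3 linear system 4x - 2y + z = 14, -4x - 3y - 5z = -22, -4x - 2y + 2z = -8 (e.g. by elimination or Cramer's rule, determinant = -124) gives (3, 0, 2).

(3, 0, 2)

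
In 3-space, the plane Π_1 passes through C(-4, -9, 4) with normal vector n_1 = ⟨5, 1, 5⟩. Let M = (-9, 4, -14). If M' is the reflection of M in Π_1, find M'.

(11, 8, 6)

Π_1: n_1·r = n_1·C gives 5x + y + 5z = -9.
λ = (n·M − d)/|n|² = (-111 − (-9))/51 = -2.
Reflection = M − 2λn = (-9, 4, -14) − (-4)·(5, 1, 5) = (11, 8, 6).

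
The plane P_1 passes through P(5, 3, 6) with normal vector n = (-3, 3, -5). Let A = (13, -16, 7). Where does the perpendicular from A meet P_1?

P_1: n·r = n·P gives -3x + 3y - 5z = -36.
Foot = A − λn with λ = (n·A − d)/|n|² = (-122 − (-36))/43 = -2.
Foot = (13, -16, 7) − (-2)·(-3, 3, -5) = (7, -10, -3).

(7, -10, -3)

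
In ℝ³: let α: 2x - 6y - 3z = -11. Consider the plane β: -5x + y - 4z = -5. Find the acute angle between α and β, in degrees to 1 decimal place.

cos θ = |n₁·n₂| / (|n₁||n₂|) = |-4| / (√49 · √42).
θ = arccos(0.08817) ≈ 84.9°.

84.9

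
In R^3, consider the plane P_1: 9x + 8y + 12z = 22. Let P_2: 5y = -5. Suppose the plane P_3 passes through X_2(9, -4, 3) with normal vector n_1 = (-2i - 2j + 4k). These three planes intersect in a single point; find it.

P_3: n_1·r = n_1·X_2 gives -2x - 2y + 4z = 2.
Solving the 3×3 linear system 9x + 8y + 12z = 22, 5y = -5, -2x - 2y + 4z = 2 (e.g. by elimination or Cramer's rule, determinant = 300) gives (2, -1, 1).

(2, -1, 1)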